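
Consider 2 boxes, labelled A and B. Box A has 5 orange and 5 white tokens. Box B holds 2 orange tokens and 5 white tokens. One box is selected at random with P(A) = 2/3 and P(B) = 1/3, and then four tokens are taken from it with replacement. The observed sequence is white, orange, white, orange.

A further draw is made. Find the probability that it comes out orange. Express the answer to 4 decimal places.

For each hypothesis, P(data | H) works out to: P(data | box A) = (5/10)(5/10)(5/10)(5/10) = 0.0625; P(data | box B) = (5/7)(2/7)(5/7)(2/7) = 0.041649.
Weighting by the prior gives 2/3 · 0.0625 = 0.041667, 1/3 · 0.041649 = 0.013883; these sum to 0.05555.
The posterior is then P(box A | data) = 0.75008, P(box B | data) = 0.24992.
Averaging over the posterior, P(orange next | data) = (1/2)(0.75008) + (2/7)(0.24992) = 0.44645.

0.4464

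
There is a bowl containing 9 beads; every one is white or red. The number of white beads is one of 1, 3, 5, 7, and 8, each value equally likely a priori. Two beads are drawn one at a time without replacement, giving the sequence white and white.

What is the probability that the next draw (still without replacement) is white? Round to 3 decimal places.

0.705

Under each hypothesis, the probability of the observed sequence is: P(data | r = 1) = (1/9)(0/8) = 0; P(data | r = 3) = (3/9)(2/8) = 1/12; P(data | r = 5) = (5/9)(4/8) = 5/18; P(data | r = 7) = (7/9)(6/8) = 7/12; P(data | r = 8) = (8/9)(7/8) = 7/9.
Multiplying each by its prior: 1/5 · 0 = 0, 1/5 · 1/12 = 1/60, 1/5 · 5/18 = 1/18, 1/5 · 7/12 = 7/60, 1/5 · 7/9 = 7/45; these sum to 31/90.
Normalising, the posterior is P(r = 1 | data) = 0, P(r = 3 | data) = 3/62, P(r = 5 | data) = 5/31, P(r = 7 | data) = 21/62, P(r = 8 | data) = 14/31.
The predictive probability is P(white next | data) = (1/7)(3/62) + (3/7)(5/31) + (5/7)(21/62) + (6/7)(14/31) = 153/217.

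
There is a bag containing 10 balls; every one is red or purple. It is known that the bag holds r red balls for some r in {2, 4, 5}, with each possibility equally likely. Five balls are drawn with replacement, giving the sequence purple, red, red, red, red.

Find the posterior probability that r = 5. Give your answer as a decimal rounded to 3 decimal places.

0.653

For each hypothesis, P(data | H) works out to: P(data | r = 2) = (8/10)(2/10)(2/10)(2/10)(2/10) = 0.00128; P(data | r = 4) = (6/10)(4/10)(4/10)(4/10)(4/10) = 0.01536; P(data | r = 5) = (5/10)(5/10)(5/10)(5/10)(5/10) = 0.03125.
The prior-weighted likelihoods are 1/3 · 0.00128 = 0.00042667, 1/3 · 0.01536 = 0.00512, 1/3 · 0.03125 = 0.010417; these sum to 0.015963.
Therefore the posterior P(r = 5 | data) = (0.010417) / (0.015963) = 0.65254.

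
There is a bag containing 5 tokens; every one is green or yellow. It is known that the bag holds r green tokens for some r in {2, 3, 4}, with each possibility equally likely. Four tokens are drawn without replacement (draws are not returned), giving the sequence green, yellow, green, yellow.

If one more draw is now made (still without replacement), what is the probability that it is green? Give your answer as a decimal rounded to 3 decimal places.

0.500

For each hypothesis, P(data | H) works out to: P(data | r = 2) = (2/5)(3/4)(1/3)(2/2) = 1/10; P(data | r = 3) = (3/5)(2/4)(2/3)(1/2) = 1/10; P(data | r = 4) = (4/5)(1/4)(3/3)(0/2) = 0.
Multiplying each by its prior: 1/3 · 1/10 = 1/30, 1/3 · 1/10 = 1/30, 1/3 · 0 = 0; summing to 1/15.
The posterior is then P(r = 2 | data) = 1/2, P(r = 3 | data) = 1/2, P(r = 4 | data) = 0.
Averaging over the posterior, P(green next | data) = (0)(1/2) + (1)(1/2) = 1/2.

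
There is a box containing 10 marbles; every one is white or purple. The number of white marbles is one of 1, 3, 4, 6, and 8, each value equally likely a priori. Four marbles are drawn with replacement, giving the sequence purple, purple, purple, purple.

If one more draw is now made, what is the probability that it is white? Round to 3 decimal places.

Compute the likelihood of the observed sequence for each case: P(data | r = 1) = (9/10)(9/10)(9/10)(9/10) = 0.6561; P(data | r = 3) = (7/10)(7/10)(7/10)(7/10) = 0.2401; P(data | r = 4) = (6/10)(6/10)(6/10)(6/10) = 0.1296; P(data | r = 6) = (4/10)(4/10)(4/10)(4/10) = 0.0256; P(data | r = 8) = (2/10)(2/10)(2/10)(2/10) = 0.0016.
Weighting by the prior gives 1/5 · 0.6561 = 0.13122, 1/5 · 0.2401 = 0.04802, 1/5 · 0.1296 = 0.02592, 1/5 · 0.0256 = 0.00512, 1/5 · 0.0016 = 0.00032; with total 0.2106.
Dividing through by the total gives posterior P(r = 1 | data) = 0.62308, P(r = 3 | data) = 0.22802, P(r = 4 | data) = 0.12308, P(r = 6 | data) = 0.024311, P(r = 8 | data) = 0.0015195.
So P(white next | data) = Σ P(white next | H) P(H | data) = (1/10)(0.62308) + (3/10)(0.22802) + (2/5)(0.12308) + (3/5)(0.024311) + (4/5)(0.0015195) = 0.19575.

0.196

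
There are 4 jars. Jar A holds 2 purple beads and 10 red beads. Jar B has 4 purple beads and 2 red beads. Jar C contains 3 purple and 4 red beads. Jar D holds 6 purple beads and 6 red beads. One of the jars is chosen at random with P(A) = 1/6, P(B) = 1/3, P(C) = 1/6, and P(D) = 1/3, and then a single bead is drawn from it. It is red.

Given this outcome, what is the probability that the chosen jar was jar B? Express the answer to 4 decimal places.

Compute the likelihood of this draw for each case: P(data | jar A) = (10/12) = 5/6; P(data | jar B) = (2/6) = 1/3; P(data | jar C) = (4/7) = 4/7; P(data | jar D) = (6/12) = 1/2.
Multiplying each by its prior: 1/6 · 5/6 = 5/36, 1/3 · 1/3 = 1/9, 1/6 · 4/7 = 2/21, 1/3 · 1/2 = 1/6; with total 43/84.
Therefore the posterior P(jar B | data) = (1/9) / (43/84) = 28/129.

0.2171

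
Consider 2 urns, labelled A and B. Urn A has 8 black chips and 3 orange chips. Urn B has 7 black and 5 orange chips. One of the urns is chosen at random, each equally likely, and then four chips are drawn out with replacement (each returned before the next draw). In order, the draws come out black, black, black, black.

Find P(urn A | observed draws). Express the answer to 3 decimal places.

Under each hypothesis, the probability of the observed sequence is: P(data | urn A) = (8/11)(8/11)(8/11)(8/11) = 0.27976; P(data | urn B) = (7/12)(7/12)(7/12)(7/12) = 0.11579.
Multiplying each by its prior: 1/2 · 0.27976 = 0.13988, 1/2 · 0.11579 = 0.057894; summing to 0.19778.
Hence P(urn A | data) = (0.13988) / (0.19778) = 0.70727.

0.707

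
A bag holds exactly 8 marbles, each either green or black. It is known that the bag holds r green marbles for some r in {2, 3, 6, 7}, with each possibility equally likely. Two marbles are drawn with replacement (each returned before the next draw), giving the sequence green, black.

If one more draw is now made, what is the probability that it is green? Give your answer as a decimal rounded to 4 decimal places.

0.5163

Compute the likelihood of the observed sequence for each case: P(data | r = 2) = (2/8)(6/8) = 3/16; P(data | r = 3) = (3/8)(5/8) = 15/64; P(data | r = 6) = (6/8)(2/8) = 3/16; P(data | r = 7) = (7/8)(1/8) = 7/64.
The prior-weighted likelihoods are 1/4 · 3/16 = 3/64, 1/4 · 15/64 = 15/256, 1/4 · 3/16 = 3/64, 1/4 · 7/64 = 7/256; these sum to 23/128.
The posterior is then P(r = 2 | data) = 6/23, P(r = 3 | data) = 15/46, P(r = 6 | data) = 6/23, P(r = 7 | data) = 7/46.
Averaging over the posterior, P(green next | data) = (1/4)(6/23) + (3/8)(15/46) + (3/4)(6/23) + (7/8)(7/46) = 95/184.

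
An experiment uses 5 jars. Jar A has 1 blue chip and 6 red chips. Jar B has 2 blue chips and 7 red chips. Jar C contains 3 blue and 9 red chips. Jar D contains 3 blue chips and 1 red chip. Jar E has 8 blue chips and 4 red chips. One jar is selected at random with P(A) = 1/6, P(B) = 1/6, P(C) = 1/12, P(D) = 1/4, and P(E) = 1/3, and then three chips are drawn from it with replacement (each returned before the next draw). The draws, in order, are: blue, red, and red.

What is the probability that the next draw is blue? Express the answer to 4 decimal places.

For each hypothesis, P(data | H) works out to: P(data | jar A) = (1/7)(6/7)(6/7) = 0.10496; P(data | jar B) = (2/9)(7/9)(7/9) = 0.13443; P(data | jar C) = (3/12)(9/12)(9/12) = 0.14062; P(data | jar D) = (3/4)(1/4)(1/4) = 0.046875; P(data | jar E) = (8/12)(4/12)(4/12) = 0.074074.
Multiplying each by its prior: 1/6 · 0.10496 = 0.017493, 1/6 · 0.13443 = 0.022405, 1/12 · 0.14062 = 0.011719, 1/4 · 0.046875 = 0.011719, 1/3 · 0.074074 = 0.024691; these sum to 0.088027.
Dividing through by the total gives posterior P(jar A | data) = 0.19872, P(jar B | data) = 0.25453, P(jar C | data) = 0.13313, P(jar D | data) = 0.13313, P(jar E | data) = 0.2805.
The predictive probability is P(blue next | data) = (1/7)(0.19872) + (2/9)(0.25453) + (1/4)(0.13313) + (3/4)(0.13313) + (2/3)(0.2805) = 0.40508.

0.4051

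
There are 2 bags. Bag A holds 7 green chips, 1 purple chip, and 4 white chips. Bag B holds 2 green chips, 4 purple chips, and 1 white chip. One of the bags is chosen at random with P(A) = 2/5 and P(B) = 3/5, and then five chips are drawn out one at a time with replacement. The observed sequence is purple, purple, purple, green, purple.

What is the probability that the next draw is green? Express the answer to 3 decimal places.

Under each hypothesis, the probability of the observed sequence is: P(data | bag A) = (1/12)(1/12)(1/12)(7/12)(1/12) = 2.8131e-05; P(data | bag B) = (4/7)(4/7)(4/7)(2/7)(4/7) = 0.030463.
Weighting by the prior gives 2/5 · 2.8131e-05 = 1.1253e-05, 3/5 · 0.030463 = 0.018278; summing to 0.018289.
Dividing through by the total gives posterior P(bag A | data) = 0.00061525, P(bag B | data) = 0.99938.
The predictive probability is P(green next | data) = (7/12)(0.00061525) + (2/7)(0.99938) = 0.2859.

0.286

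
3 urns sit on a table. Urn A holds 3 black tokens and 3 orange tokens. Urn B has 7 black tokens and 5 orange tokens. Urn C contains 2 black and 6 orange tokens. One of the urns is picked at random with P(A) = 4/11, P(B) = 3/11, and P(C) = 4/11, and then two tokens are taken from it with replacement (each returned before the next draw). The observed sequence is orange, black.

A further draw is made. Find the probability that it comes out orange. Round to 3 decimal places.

0.551

The likelihood of the observed sequence under each hypothesis: P(data | urn A) = (3/6)(3/6) = 1/4; P(data | urn B) = (5/12)(7/12) = 35/144; P(data | urn C) = (6/8)(2/8) = 3/16.
Multiplying each by its prior: 4/11 · 1/4 = 1/11, 3/11 · 35/144 = 35/528, 4/11 · 3/16 = 3/44; these sum to 119/528.
The posterior is then P(urn A | data) = 0.40336, P(urn B | data) = 0.29412, P(urn C | data) = 0.30252.
Averaging over the posterior, P(orange next | data) = (1/2)(0.40336) + (5/12)(0.29412) + (3/4)(0.30252) = 0.55112.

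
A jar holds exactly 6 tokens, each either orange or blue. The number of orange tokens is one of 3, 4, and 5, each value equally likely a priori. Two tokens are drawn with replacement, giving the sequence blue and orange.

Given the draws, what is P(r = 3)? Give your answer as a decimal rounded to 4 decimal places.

0.4091

Under each hypothesis, the probability of the observed sequence is: P(data | r = 3) = (3/6)(3/6) = 1/4; P(data | r = 4) = (2/6)(4/6) = 2/9; P(data | r = 5) = (1/6)(5/6) = 5/36.
Multiplying each by its prior: 1/3 · 1/4 = 1/12, 1/3 · 2/9 = 2/27, 1/3 · 5/36 = 5/108; summing to 11/54.
So P(r = 3 | data) = (1/12) / (11/54) = 9/22.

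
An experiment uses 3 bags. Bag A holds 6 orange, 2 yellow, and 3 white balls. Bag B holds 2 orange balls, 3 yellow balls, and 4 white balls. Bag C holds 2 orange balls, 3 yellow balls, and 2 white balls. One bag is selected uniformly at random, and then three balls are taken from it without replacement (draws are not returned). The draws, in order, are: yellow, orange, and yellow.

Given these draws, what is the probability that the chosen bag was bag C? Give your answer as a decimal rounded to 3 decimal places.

0.614

Under each hypothesis, the probability of the observed sequence is: P(data | bag A) = (2/11)(6/10)(1/9) = 0.012121; P(data | bag B) = (3/9)(2/8)(2/7) = 0.02381; P(data | bag C) = (3/7)(2/6)(2/5) = 0.057143.
The prior-weighted likelihoods are 1/3 · 0.012121 = 0.0040404, 1/3 · 0.02381 = 0.0079365, 1/3 · 0.057143 = 0.019048; these sum to 0.031025.
By Bayes' rule, P(bag C | data) = (0.019048) / (0.031025) = 0.61395.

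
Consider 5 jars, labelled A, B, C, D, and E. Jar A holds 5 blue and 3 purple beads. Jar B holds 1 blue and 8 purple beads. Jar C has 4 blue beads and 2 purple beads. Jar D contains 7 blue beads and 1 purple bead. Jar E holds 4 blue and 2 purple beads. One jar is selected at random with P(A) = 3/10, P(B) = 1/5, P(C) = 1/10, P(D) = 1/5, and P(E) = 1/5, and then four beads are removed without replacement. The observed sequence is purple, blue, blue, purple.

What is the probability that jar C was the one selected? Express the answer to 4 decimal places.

The likelihood of the observed sequence under each hypothesis: P(data | jar A) = (3/8)(5/7)(4/6)(2/5) = 1/14; P(data | jar B) = (8/9)(1/8)(0/7) = 0; P(data | jar C) = (2/6)(4/5)(3/4)(1/3) = 1/15; P(data | jar D) = (1/8)(7/7)(6/6)(0/5) = 0; P(data | jar E) = (2/6)(4/5)(3/4)(1/3) = 1/15.
The prior-weighted likelihoods are 3/10 · 1/14 = 3/140, 1/5 · 0 = 0, 1/10 · 1/15 = 1/150, 1/5 · 0 = 0, 1/5 · 1/15 = 1/75; summing to 29/700.
By Bayes' rule, P(jar C | data) = (1/150) / (29/700) = 14/87.

0.1609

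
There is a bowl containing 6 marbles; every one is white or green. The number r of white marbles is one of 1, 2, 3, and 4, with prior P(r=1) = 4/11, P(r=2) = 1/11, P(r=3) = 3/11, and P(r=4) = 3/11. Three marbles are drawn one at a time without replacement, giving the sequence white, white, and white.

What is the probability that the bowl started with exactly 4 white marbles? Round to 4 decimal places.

Under each hypothesis, the probability of the observed sequence is: P(data | r = 1) = (1/6)(0/5) = 0; P(data | r = 2) = (2/6)(1/5)(0/4) = 0; P(data | r = 3) = (3/6)(2/5)(1/4) = 1/20; P(data | r = 4) = (4/6)(3/5)(2/4) = 1/5.
Weighting by the prior gives 4/11 · 0 = 0, 1/11 · 0 = 0, 3/11 · 1/20 = 3/220, 3/11 · 1/5 = 3/55; summing to 3/44.
Hence P(r = 4 | data) = (3/55) / (3/44) = 4/5.

0.8000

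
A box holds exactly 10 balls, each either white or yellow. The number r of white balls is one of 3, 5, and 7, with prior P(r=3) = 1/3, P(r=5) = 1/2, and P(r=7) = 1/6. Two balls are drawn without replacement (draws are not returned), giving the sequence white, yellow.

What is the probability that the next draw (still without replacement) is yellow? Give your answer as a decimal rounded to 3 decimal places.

For each hypothesis, P(data | H) works out to: P(data | r = 3) = (3/10)(7/9) = 7/30; P(data | r = 5) = (5/10)(5/9) = 5/18; P(data | r = 7) = (7/10)(3/9) = 7/30.
Weighting by the prior gives 1/3 · 7/30 = 7/90, 1/2 · 5/18 = 5/36, 1/6 · 7/30 = 7/180; these sum to 23/90.
Normalising, the posterior is P(r = 3 | data) = 7/23, P(r = 5 | data) = 25/46, P(r = 7 | data) = 7/46.
So P(yellow next | data) = Σ P(yellow next | H) P(H | data) = (3/4)(7/23) + (1/2)(25/46) + (1/4)(7/46) = 99/184.

0.538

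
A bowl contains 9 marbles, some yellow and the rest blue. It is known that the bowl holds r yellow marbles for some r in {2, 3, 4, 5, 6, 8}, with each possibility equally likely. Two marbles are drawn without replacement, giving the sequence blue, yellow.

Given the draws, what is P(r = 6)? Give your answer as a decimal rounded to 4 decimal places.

Under each hypothesis, the probability of the observed sequence is: P(data | r = 2) = (7/9)(2/8) = 7/36; P(data | r = 3) = (6/9)(3/8) = 1/4; P(data | r = 4) = (5/9)(4/8) = 5/18; P(data | r = 5) = (4/9)(5/8) = 5/18; P(data | r = 6) = (3/9)(6/8) = 1/4; P(data | r = 8) = (1/9)(8/8) = 1/9.
Weighting by the prior gives 1/6 · 7/36 = 7/216, 1/6 · 1/4 = 1/24, 1/6 · 5/18 = 5/108, 1/6 · 5/18 = 5/108, 1/6 · 1/4 = 1/24, 1/6 · 1/9 = 1/54; summing to 49/216.
Therefore the posterior P(r = 6 | data) = (1/24) / (49/216) = 9/49.

0.1837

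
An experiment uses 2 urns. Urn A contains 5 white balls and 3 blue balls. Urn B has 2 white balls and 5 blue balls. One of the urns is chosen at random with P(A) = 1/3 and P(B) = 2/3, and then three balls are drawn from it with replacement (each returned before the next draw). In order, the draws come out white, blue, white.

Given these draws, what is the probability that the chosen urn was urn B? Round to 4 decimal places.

The likelihood of the observed sequence under each hypothesis: P(data | urn A) = (5/8)(3/8)(5/8) = 0.14648; P(data | urn B) = (2/7)(5/7)(2/7) = 0.058309.
Weighting by the prior gives 1/3 · 0.14648 = 0.048828, 2/3 · 0.058309 = 0.038873; with total 0.087701.
By Bayes' rule, P(urn B | data) = (0.038873) / (0.087701) = 0.44324.

0.4432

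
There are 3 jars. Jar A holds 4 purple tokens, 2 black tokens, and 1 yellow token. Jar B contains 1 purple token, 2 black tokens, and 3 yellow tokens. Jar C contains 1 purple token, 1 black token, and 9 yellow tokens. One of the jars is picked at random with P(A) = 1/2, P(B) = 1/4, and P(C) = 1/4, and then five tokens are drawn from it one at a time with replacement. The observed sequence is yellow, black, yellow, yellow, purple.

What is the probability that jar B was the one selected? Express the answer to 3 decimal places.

For each hypothesis, P(data | H) works out to: P(data | jar A) = (1/7)(2/7)(1/7)(1/7)(4/7) = 0.00047599; P(data | jar B) = (3/6)(2/6)(3/6)(3/6)(1/6) = 0.0069444; P(data | jar C) = (9/11)(1/11)(9/11)(9/11)(1/11) = 0.0045265.
Weighting by the prior gives 1/2 · 0.00047599 = 0.000238, 1/4 · 0.0069444 = 0.0017361, 1/4 · 0.0045265 = 0.0011316; summing to 0.0031057.
By Bayes' rule, P(jar B | data) = (0.0017361) / (0.0031057) = 0.559.

0.559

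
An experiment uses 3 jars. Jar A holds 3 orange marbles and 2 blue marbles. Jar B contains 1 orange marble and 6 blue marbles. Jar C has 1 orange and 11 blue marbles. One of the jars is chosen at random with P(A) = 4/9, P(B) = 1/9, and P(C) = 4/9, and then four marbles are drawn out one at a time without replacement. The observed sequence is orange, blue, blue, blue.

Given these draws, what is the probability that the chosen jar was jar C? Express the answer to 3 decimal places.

Compute the likelihood of the observed sequence for each case: P(data | jar A) = (3/5)(2/4)(1/3)(0/2) = 0; P(data | jar B) = (1/7)(6/6)(5/5)(4/4) = 1/7; P(data | jar C) = (1/12)(11/11)(10/10)(9/9) = 1/12.
The prior-weighted likelihoods are 4/9 · 0 = 0, 1/9 · 1/7 = 1/63, 4/9 · 1/12 = 1/27; these sum to 10/189.
Hence P(jar C | data) = (1/27) / (10/189) = 7/10.

0.700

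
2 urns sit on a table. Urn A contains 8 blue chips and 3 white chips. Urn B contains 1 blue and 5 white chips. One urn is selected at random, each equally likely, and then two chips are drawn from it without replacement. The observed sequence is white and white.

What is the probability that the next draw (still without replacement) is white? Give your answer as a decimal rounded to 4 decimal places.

0.7017

The likelihood of the observed sequence under each hypothesis: P(data | urn A) = (3/11)(2/10) = 3/55; P(data | urn B) = (5/6)(4/5) = 2/3.
Multiplying each by its prior: 1/2 · 3/55 = 3/110, 1/2 · 2/3 = 1/3; with total 119/330.
Normalising, the posterior is P(urn A | data) = 9/119, P(urn B | data) = 110/119.
The predictive probability is P(white next | data) = (1/9)(9/119) + (3/4)(110/119) = 167/238.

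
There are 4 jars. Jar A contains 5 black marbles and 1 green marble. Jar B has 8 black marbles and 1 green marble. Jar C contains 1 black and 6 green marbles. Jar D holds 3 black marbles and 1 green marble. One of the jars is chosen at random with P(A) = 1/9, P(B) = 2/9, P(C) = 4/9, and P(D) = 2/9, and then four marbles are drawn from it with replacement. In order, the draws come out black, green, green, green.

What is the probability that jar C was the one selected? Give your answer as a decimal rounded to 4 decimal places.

0.9237

The likelihood of the observed sequence under each hypothesis: P(data | jar A) = (5/6)(1/6)(1/6)(1/6) = 0.003858; P(data | jar B) = (8/9)(1/9)(1/9)(1/9) = 0.0012193; P(data | jar C) = (1/7)(6/7)(6/7)(6/7) = 0.089963; P(data | jar D) = (3/4)(1/4)(1/4)(1/4) = 0.011719.
Multiplying each by its prior: 1/9 · 0.003858 = 0.00042867, 2/9 · 0.0012193 = 0.00027096, 4/9 · 0.089963 = 0.039983, 2/9 · 0.011719 = 0.0026042; these sum to 0.043287.
So P(jar C | data) = (0.039983) / (0.043287) = 0.92368.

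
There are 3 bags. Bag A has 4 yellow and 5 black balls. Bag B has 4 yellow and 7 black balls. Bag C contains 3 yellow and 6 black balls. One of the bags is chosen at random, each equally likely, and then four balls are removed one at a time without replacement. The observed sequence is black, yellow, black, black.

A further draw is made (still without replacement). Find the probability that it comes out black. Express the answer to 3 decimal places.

For each hypothesis, P(data | H) works out to: P(data | bag A) = (5/9)(4/8)(4/7)(3/6) = 0.079365; P(data | bag B) = (7/11)(4/10)(6/9)(5/8) = 0.10606; P(data | bag C) = (6/9)(3/8)(5/7)(4/6) = 0.11905.
Weighting by the prior gives 1/3 · 0.079365 = 0.026455, 1/3 · 0.10606 = 0.035354, 1/3 · 0.11905 = 0.039683; these sum to 0.10149.
Dividing through by the total gives posterior P(bag A | data) = 0.26066, P(bag B | data) = 0.34834, P(bag C | data) = 0.391.
Averaging over the posterior, P(black next | data) = (2/5)(0.26066) + (4/7)(0.34834) + (3/5)(0.391) = 0.53791.

0.538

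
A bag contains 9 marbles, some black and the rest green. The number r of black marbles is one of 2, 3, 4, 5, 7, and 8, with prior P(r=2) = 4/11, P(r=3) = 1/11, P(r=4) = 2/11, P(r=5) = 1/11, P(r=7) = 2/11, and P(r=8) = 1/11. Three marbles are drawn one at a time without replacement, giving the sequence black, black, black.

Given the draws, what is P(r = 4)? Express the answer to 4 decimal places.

The likelihood of the observed sequence under each hypothesis: P(data | r = 2) = (2/9)(1/8)(0/7) = 0; P(data | r = 3) = (3/9)(2/8)(1/7) = 1/84; P(data | r = 4) = (4/9)(3/8)(2/7) = 1/21; P(data | r = 5) = (5/9)(4/8)(3/7) = 5/42; P(data | r = 7) = (7/9)(6/8)(5/7) = 5/12; P(data | r = 8) = (8/9)(7/8)(6/7) = 2/3.
Multiplying each by its prior: 4/11 · 0 = 0, 1/11 · 1/84 = 1/924, 2/11 · 1/21 = 2/231, 1/11 · 5/42 = 5/462, 2/11 · 5/12 = 5/66, 1/11 · 2/3 = 2/33; summing to 145/924.
By Bayes' rule, P(r = 4 | data) = (2/231) / (145/924) = 8/145.

0.0552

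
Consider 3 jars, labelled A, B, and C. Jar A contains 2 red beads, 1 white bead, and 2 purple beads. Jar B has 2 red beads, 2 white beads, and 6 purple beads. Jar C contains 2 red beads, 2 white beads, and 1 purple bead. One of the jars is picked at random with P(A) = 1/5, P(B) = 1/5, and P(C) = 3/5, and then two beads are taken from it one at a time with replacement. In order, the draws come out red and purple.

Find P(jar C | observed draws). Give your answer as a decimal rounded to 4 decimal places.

For each hypothesis, P(data | H) works out to: P(data | jar A) = (2/5)(2/5) = 4/25; P(data | jar B) = (2/10)(6/10) = 3/25; P(data | jar C) = (2/5)(1/5) = 2/25.
Multiplying each by its prior: 1/5 · 4/25 = 4/125, 1/5 · 3/25 = 3/125, 3/5 · 2/25 = 6/125; with total 13/125.
By Bayes' rule, P(jar C | data) = (6/125) / (13/125) = 6/13.

0.4615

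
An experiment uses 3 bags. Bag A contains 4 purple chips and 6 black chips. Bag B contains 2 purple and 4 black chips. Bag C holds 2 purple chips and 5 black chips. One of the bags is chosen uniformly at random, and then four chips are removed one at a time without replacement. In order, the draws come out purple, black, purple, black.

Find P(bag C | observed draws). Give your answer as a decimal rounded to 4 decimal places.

0.2564

Under each hypothesis, the probability of the observed sequence is: P(data | bag A) = (4/10)(6/9)(3/8)(5/7) = 1/14; P(data | bag B) = (2/6)(4/5)(1/4)(3/3) = 1/15; P(data | bag C) = (2/7)(5/6)(1/5)(4/4) = 1/21.
The prior-weighted likelihoods are 1/3 · 1/14 = 1/42, 1/3 · 1/15 = 1/45, 1/3 · 1/21 = 1/63; these sum to 13/210.
So P(bag C | data) = (1/63) / (13/210) = 10/39.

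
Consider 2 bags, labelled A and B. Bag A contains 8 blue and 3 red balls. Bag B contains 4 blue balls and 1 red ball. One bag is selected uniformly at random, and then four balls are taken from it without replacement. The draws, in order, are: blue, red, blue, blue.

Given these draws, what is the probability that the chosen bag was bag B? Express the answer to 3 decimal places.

0.611

The likelihood of the observed sequence under each hypothesis: P(data | bag A) = (8/11)(3/10)(7/9)(6/8) = 7/55; P(data | bag B) = (4/5)(1/4)(3/3)(2/2) = 1/5.
Multiplying each by its prior: 1/2 · 7/55 = 7/110, 1/2 · 1/5 = 1/10; these sum to 9/55.
By Bayes' rule, P(bag B | data) = (1/10) / (9/55) = 11/18.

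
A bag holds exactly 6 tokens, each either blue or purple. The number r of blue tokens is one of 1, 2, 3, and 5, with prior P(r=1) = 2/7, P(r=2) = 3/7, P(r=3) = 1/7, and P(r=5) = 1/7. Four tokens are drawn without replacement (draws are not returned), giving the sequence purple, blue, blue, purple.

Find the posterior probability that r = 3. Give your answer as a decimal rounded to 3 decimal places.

Compute the likelihood of the observed sequence for each case: P(data | r = 1) = (5/6)(1/5)(0/4) = 0; P(data | r = 2) = (4/6)(2/5)(1/4)(3/3) = 1/15; P(data | r = 3) = (3/6)(3/5)(2/4)(2/3) = 1/10; P(data | r = 5) = (1/6)(5/5)(4/4)(0/3) = 0.
Multiplying each by its prior: 2/7 · 0 = 0, 3/7 · 1/15 = 1/35, 1/7 · 1/10 = 1/70, 1/7 · 0 = 0; these sum to 3/70.
Therefore the posterior P(r = 3 | data) = (1/70) / (3/70) = 1/3.

0.333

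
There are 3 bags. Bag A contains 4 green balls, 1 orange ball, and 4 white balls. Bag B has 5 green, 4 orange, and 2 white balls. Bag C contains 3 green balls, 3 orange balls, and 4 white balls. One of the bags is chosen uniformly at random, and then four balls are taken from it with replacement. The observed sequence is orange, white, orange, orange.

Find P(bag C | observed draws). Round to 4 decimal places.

0.5359

Compute the likelihood of the observed sequence for each case: P(data | bag A) = (1/9)(4/9)(1/9)(1/9) = 0.00060966; P(data | bag B) = (4/11)(2/11)(4/11)(4/11) = 0.0087426; P(data | bag C) = (3/10)(4/10)(3/10)(3/10) = 0.0108.
Weighting by the prior gives 1/3 · 0.00060966 = 0.00020322, 1/3 · 0.0087426 = 0.0029142, 1/3 · 0.0108 = 0.0036; these sum to 0.0067174.
By Bayes' rule, P(bag C | data) = (0.0036) / (0.0067174) = 0.53592.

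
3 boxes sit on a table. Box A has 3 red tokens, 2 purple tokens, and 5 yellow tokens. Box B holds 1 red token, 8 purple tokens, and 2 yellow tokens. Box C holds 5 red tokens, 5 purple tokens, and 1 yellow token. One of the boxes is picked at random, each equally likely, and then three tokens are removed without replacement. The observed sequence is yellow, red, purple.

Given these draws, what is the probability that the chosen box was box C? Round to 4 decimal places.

0.3040

Compute the likelihood of the observed sequence for each case: P(data | box A) = (5/10)(3/9)(2/8) = 0.041667; P(data | box B) = (2/11)(1/10)(8/9) = 0.016162; P(data | box C) = (1/11)(5/10)(5/9) = 0.025253.
Weighting by the prior gives 1/3 · 0.041667 = 0.013889, 1/3 · 0.016162 = 0.0053872, 1/3 · 0.025253 = 0.0084175; with total 0.027694.
By Bayes' rule, P(box C | data) = (0.0084175) / (0.027694) = 0.30395.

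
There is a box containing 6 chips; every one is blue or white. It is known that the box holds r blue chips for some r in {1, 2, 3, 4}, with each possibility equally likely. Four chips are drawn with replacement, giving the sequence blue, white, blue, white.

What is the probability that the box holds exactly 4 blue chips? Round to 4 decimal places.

Under each hypothesis, the probability of the observed sequence is: P(data | r = 1) = (1/6)(5/6)(1/6)(5/6) = 0.01929; P(data | r = 2) = (2/6)(4/6)(2/6)(4/6) = 0.049383; P(data | r = 3) = (3/6)(3/6)(3/6)(3/6) = 0.0625; P(data | r = 4) = (4/6)(2/6)(4/6)(2/6) = 0.049383.
Weighting by the prior gives 1/4 · 0.01929 = 0.0048225, 1/4 · 0.049383 = 0.012346, 1/4 · 0.0625 = 0.015625, 1/4 · 0.049383 = 0.012346; these sum to 0.045139.
So P(r = 4 | data) = (0.012346) / (0.045139) = 0.2735.

0.2735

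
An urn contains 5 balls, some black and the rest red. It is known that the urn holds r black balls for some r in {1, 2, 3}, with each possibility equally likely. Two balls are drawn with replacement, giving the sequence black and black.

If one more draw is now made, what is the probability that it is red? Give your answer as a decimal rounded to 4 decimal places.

0.4857

For each hypothesis, P(data | H) works out to: P(data | r = 1) = (1/5)(1/5) = 1/25; P(data | r = 2) = (2/5)(2/5) = 4/25; P(data | r = 3) = (3/5)(3/5) = 9/25.
Multiplying each by its prior: 1/3 · 1/25 = 1/75, 1/3 · 4/25 = 4/75, 1/3 · 9/25 = 3/25; these sum to 14/75.
Dividing through by the total gives posterior P(r = 1 | data) = 1/14, P(r = 2 | data) = 2/7, P(r = 3 | data) = 9/14.
Averaging over the posterior, P(red next | data) = (4/5)(1/14) + (3/5)(2/7) + (2/5)(9/14) = 17/35.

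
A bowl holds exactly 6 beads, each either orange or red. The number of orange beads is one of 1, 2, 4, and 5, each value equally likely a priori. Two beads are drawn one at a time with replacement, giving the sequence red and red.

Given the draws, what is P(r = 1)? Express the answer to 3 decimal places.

The likelihood of the observed sequence under each hypothesis: P(data | r = 1) = (5/6)(5/6) = 25/36; P(data | r = 2) = (4/6)(4/6) = 4/9; P(data | r = 4) = (2/6)(2/6) = 1/9; P(data | r = 5) = (1/6)(1/6) = 1/36.
The prior-weighted likelihoods are 1/4 · 25/36 = 25/144, 1/4 · 4/9 = 1/9, 1/4 · 1/9 = 1/36, 1/4 · 1/36 = 1/144; these sum to 23/72.
So P(r = 1 | data) = (25/144) / (23/72) = 25/46.

0.543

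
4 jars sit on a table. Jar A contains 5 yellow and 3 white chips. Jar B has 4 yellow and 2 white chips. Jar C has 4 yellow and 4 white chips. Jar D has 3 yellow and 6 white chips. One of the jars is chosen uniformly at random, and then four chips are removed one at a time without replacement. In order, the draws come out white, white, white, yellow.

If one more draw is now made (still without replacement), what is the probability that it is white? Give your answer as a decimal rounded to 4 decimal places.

0.4417

Under each hypothesis, the probability of the observed sequence is: P(data | jar A) = (3/8)(2/7)(1/6)(5/5) = 0.017857; P(data | jar B) = (2/6)(1/5)(0/4) = 0; P(data | jar C) = (4/8)(3/7)(2/6)(4/5) = 0.057143; P(data | jar D) = (6/9)(5/8)(4/7)(3/6) = 0.11905.
Weighting by the prior gives 1/4 · 0.017857 = 0.0044643, 1/4 · 0 = 0, 1/4 · 0.057143 = 0.014286, 1/4 · 0.11905 = 0.029762; with total 0.048512.
Normalising, the posterior is P(jar A | data) = 0.092025, P(jar B | data) = 0, P(jar C | data) = 0.29448, P(jar D | data) = 0.6135.
The predictive probability is P(white next | data) = (0)(0.092025) + (1/4)(0.29448) + (3/5)(0.6135) = 0.44172.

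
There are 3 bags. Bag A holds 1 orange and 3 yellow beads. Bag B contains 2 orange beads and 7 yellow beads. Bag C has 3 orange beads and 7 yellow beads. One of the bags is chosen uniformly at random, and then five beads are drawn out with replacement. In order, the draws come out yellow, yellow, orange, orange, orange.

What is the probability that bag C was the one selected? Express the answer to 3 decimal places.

Under each hypothesis, the probability of the observed sequence is: P(data | bag A) = (3/4)(3/4)(1/4)(1/4)(1/4) = 0.0087891; P(data | bag B) = (7/9)(7/9)(2/9)(2/9)(2/9) = 0.0066386; P(data | bag C) = (7/10)(7/10)(3/10)(3/10)(3/10) = 0.01323.
Multiplying each by its prior: 1/3 · 0.0087891 = 0.0029297, 1/3 · 0.0066386 = 0.0022129, 1/3 · 0.01323 = 0.00441; these sum to 0.0095525.
So P(bag C | data) = (0.00441) / (0.0095525) = 0.46166.

0.462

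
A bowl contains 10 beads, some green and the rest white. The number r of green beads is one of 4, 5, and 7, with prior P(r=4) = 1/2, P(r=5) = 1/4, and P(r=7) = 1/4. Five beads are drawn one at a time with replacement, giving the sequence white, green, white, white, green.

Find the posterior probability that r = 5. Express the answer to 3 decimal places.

0.275

Under each hypothesis, the probability of the observed sequence is: P(data | r = 4) = (6/10)(4/10)(6/10)(6/10)(4/10) = 0.03456; P(data | r = 5) = (5/10)(5/10)(5/10)(5/10)(5/10) = 0.03125; P(data | r = 7) = (3/10)(7/10)(3/10)(3/10)(7/10) = 0.01323.
Weighting by the prior gives 1/2 · 0.03456 = 0.01728, 1/4 · 0.03125 = 0.0078125, 1/4 · 0.01323 = 0.0033075; summing to 0.0284.
So P(r = 5 | data) = (0.0078125) / (0.0284) = 0.27509.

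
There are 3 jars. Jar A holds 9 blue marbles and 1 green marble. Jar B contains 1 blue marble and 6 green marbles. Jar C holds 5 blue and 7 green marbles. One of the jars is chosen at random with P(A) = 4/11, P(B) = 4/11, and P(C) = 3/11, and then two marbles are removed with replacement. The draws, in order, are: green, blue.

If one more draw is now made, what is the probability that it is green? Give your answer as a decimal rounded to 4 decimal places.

0.5581

The likelihood of the observed sequence under each hypothesis: P(data | jar A) = (1/10)(9/10) = 0.09; P(data | jar B) = (6/7)(1/7) = 0.12245; P(data | jar C) = (7/12)(5/12) = 0.24306.
Multiplying each by its prior: 4/11 · 0.09 = 0.032727, 4/11 · 0.12245 = 0.044527, 3/11 · 0.24306 = 0.066288; with total 0.14354.
Normalising, the posterior is P(jar A | data) = 0.228, P(jar B | data) = 0.3102, P(jar C | data) = 0.4618.
So P(green next | data) = Σ P(green next | H) P(H | data) = (1/10)(0.228) + (6/7)(0.3102) + (7/12)(0.4618) = 0.55807.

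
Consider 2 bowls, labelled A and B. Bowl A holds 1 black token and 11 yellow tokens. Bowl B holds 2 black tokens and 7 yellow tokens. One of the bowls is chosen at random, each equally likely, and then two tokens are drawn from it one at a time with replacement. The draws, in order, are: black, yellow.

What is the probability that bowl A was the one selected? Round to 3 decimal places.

0.307

Compute the likelihood of the observed sequence for each case: P(data | bowl A) = (1/12)(11/12) = 0.076389; P(data | bowl B) = (2/9)(7/9) = 0.17284.
Multiplying each by its prior: 1/2 · 0.076389 = 0.038194, 1/2 · 0.17284 = 0.08642; with total 0.12461.
Therefore the posterior P(bowl A | data) = (0.038194) / (0.12461) = 0.3065.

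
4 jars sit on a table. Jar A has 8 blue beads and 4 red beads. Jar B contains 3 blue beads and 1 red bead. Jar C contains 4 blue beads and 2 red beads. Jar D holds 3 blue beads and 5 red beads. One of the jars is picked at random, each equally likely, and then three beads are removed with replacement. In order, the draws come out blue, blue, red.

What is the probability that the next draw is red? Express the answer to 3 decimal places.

0.360

Under each hypothesis, the probability of the observed sequence is: P(data | jar A) = (8/12)(8/12)(4/12) = 0.14815; P(data | jar B) = (3/4)(3/4)(1/4) = 0.14062; P(data | jar C) = (4/6)(4/6)(2/6) = 0.14815; P(data | jar D) = (3/8)(3/8)(5/8) = 0.087891.
Weighting by the prior gives 1/4 · 0.14815 = 0.037037, 1/4 · 0.14062 = 0.035156, 1/4 · 0.14815 = 0.037037, 1/4 · 0.087891 = 0.021973; summing to 0.1312.
Normalising, the posterior is P(jar A | data) = 0.28229, P(jar B | data) = 0.26795, P(jar C | data) = 0.28229, P(jar D | data) = 0.16747.
Averaging over the posterior, P(red next | data) = (1/3)(0.28229) + (1/4)(0.26795) + (1/3)(0.28229) + (5/8)(0.16747) = 0.35985.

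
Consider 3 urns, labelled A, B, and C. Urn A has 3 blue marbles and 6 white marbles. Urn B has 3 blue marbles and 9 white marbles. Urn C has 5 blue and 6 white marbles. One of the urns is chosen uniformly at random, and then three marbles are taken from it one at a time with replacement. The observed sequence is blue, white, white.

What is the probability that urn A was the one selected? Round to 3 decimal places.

0.349

Under each hypothesis, the probability of the observed sequence is: P(data | urn A) = (3/9)(6/9)(6/9) = 0.14815; P(data | urn B) = (3/12)(9/12)(9/12) = 0.14062; P(data | urn C) = (5/11)(6/11)(6/11) = 0.13524.
Multiplying each by its prior: 1/3 · 0.14815 = 0.049383, 1/3 · 0.14062 = 0.046875, 1/3 · 0.13524 = 0.045079; summing to 0.14134.
Hence P(urn A | data) = (0.049383) / (0.14134) = 0.3494.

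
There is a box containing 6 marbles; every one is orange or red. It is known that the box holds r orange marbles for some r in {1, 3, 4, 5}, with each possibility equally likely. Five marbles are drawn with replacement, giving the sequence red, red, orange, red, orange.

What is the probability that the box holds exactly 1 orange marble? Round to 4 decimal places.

The likelihood of the observed sequence under each hypothesis: P(data | r = 1) = (5/6)(5/6)(1/6)(5/6)(1/6) = 0.016075; P(data | r = 3) = (3/6)(3/6)(3/6)(3/6)(3/6) = 0.03125; P(data | r = 4) = (2/6)(2/6)(4/6)(2/6)(4/6) = 0.016461; P(data | r = 5) = (1/6)(1/6)(5/6)(1/6)(5/6) = 0.003215.
The prior-weighted likelihoods are 1/4 · 0.016075 = 0.0040188, 1/4 · 0.03125 = 0.0078125, 1/4 · 0.016461 = 0.0041152, 1/4 · 0.003215 = 0.00080376; with total 0.01675.
Therefore the posterior P(r = 1 | data) = (0.0040188) / (0.01675) = 0.23992.

0.2399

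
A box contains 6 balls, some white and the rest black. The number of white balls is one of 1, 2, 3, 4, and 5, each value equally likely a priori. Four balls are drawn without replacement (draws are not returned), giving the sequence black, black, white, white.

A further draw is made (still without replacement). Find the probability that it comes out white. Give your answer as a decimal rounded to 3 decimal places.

Compute the likelihood of the observed sequence for each case: P(data | r = 1) = (5/6)(4/5)(1/4)(0/3) = 0; P(data | r = 2) = (4/6)(3/5)(2/4)(1/3) = 1/15; P(data | r = 3) = (3/6)(2/5)(3/4)(2/3) = 1/10; P(data | r = 4) = (2/6)(1/5)(4/4)(3/3) = 1/15; P(data | r = 5) = (1/6)(0/5) = 0.
The prior-weighted likelihoods are 1/5 · 0 = 0, 1/5 · 1/15 = 1/75, 1/5 · 1/10 = 1/50, 1/5 · 1/15 = 1/75, 1/5 · 0 = 0; with total 7/150.
Normalising, the posterior is P(r = 1 | data) = 0, P(r = 2 | data) = 2/7, P(r = 3 | data) = 3/7, P(r = 4 | data) = 2/7, P(r = 5 | data) = 0.
The predictive probability is P(white next | data) = (0)(2/7) + (1/2)(3/7) + (1)(2/7) = 1/2.

0.500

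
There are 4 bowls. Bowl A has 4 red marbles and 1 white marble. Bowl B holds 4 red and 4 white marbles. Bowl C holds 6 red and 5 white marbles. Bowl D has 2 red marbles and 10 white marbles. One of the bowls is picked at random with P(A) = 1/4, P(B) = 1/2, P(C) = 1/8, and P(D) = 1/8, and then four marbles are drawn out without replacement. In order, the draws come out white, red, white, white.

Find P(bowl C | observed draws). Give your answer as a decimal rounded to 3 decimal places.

For each hypothesis, P(data | H) works out to: P(data | bowl A) = (1/5)(4/4)(0/3) = 0; P(data | bowl B) = (4/8)(4/7)(3/6)(2/5) = 0.057143; P(data | bowl C) = (5/11)(6/10)(4/9)(3/8) = 0.045455; P(data | bowl D) = (10/12)(2/11)(9/10)(8/9) = 0.12121.
Weighting by the prior gives 1/4 · 0 = 0, 1/2 · 0.057143 = 0.028571, 1/8 · 0.045455 = 0.0056818, 1/8 · 0.12121 = 0.015152; these sum to 0.049405.
So P(bowl C | data) = (0.0056818) / (0.049405) = 0.11501.

0.115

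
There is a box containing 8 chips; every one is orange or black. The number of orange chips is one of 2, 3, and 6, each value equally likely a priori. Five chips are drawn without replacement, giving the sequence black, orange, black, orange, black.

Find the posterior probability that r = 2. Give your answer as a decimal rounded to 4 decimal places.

0.4000

Compute the likelihood of the observed sequence for each case: P(data | r = 2) = (6/8)(2/7)(5/6)(1/5)(4/4) = 1/28; P(data | r = 3) = (5/8)(3/7)(4/6)(2/5)(3/4) = 3/56; P(data | r = 6) = (2/8)(6/7)(1/6)(5/5)(0/4) = 0.
Weighting by the prior gives 1/3 · 1/28 = 1/84, 1/3 · 3/56 = 1/56, 1/3 · 0 = 0; these sum to 5/168.
So P(r = 2 | data) = (1/84) / (5/168) = 2/5.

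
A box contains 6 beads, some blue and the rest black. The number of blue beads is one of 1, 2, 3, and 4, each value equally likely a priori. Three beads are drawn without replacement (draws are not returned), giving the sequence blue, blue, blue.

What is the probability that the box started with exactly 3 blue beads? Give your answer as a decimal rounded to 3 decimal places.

0.200

The likelihood of the observed sequence under each hypothesis: P(data | r = 1) = (1/6)(0/5) = 0; P(data | r = 2) = (2/6)(1/5)(0/4) = 0; P(data | r = 3) = (3/6)(2/5)(1/4) = 1/20; P(data | r = 4) = (4/6)(3/5)(2/4) = 1/5.
Weighting by the prior gives 1/4 · 0 = 0, 1/4 · 0 = 0, 1/4 · 1/20 = 1/80, 1/4 · 1/5 = 1/20; summing to 1/16.
So P(r = 3 | data) = (1/80) / (1/16) = 1/5.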